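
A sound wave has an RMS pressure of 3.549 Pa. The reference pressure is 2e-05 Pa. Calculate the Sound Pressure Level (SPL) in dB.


Given values:
  p = 3.549 Pa
  p_ref = 2e-05 Pa
Formula: SPL = 20 * log10(p / p_ref)
Compute ratio: p / p_ref = 3.549 / 2e-05 = 177450
Compute log10: log10(177450) = 5.249076
Multiply: SPL = 20 * 5.249076 = 104.98

104.98 dB


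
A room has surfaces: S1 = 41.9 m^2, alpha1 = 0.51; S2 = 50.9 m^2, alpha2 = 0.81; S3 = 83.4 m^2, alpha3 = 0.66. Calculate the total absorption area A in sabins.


Given surfaces:
  Surface 1: 41.9 * 0.51 = 21.369
  Surface 2: 50.9 * 0.81 = 41.229
  Surface 3: 83.4 * 0.66 = 55.044
Formula: A = sum(Si * alpha_i)
A = 21.369 + 41.229 + 55.044
A = 117.64

117.64 sabins


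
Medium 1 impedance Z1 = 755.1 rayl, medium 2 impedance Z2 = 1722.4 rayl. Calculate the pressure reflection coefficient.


Given values:
  Z1 = 755.1 rayl, Z2 = 1722.4 rayl
Formula: R = (Z2 - Z1) / (Z2 + Z1)
Numerator: Z2 - Z1 = 1722.4 - 755.1 = 967.3
Denominator: Z2 + Z1 = 1722.4 + 755.1 = 2477.5
R = 967.3 / 2477.5 = 0.3904

0.3904


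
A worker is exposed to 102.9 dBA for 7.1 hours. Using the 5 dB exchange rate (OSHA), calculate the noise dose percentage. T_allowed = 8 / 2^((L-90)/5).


Given values:
  L = 102.9 dBA, T = 7.1 hours
Formula: T_allowed = 8 / 2^((L - 90) / 5)
Compute exponent: (102.9 - 90) / 5 = 2.58
Compute 2^(2.58) = 5.979397
T_allowed = 8 / 5.979397 = 1.337928 hours
Dose = (T / T_allowed) * 100
Dose = (7.1 / 1.337928) * 100 = 530.67

530.67 %


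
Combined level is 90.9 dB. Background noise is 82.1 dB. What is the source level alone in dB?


Given values:
  L_total = 90.9 dB, L_bg = 82.1 dB
Formula: L_source = 10 * log10(10^(L_total/10) - 10^(L_bg/10))
Convert to linear:
  10^(90.9/10) = 1230268770.8124
  10^(82.1/10) = 162181009.7359
Difference: 1230268770.8124 - 162181009.7359 = 1068087761.0765
L_source = 10 * log10(1068087761.0765) = 90.29

90.29 dB


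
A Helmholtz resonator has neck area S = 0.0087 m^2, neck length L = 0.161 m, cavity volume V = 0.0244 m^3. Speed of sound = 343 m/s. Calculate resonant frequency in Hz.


Given values:
  S = 0.0087 m^2, L = 0.161 m, V = 0.0244 m^3, c = 343 m/s
Formula: f = (c / (2*pi)) * sqrt(S / (V * L))
Compute V * L = 0.0244 * 0.161 = 0.0039284
Compute S / (V * L) = 0.0087 / 0.0039284 = 2.2146
Compute sqrt(2.2146) = 1.488153
Compute c / (2*pi) = 343 / 6.283185 = 54.590148
f = 54.590148 * 1.488153 = 81.24

81.24 Hz


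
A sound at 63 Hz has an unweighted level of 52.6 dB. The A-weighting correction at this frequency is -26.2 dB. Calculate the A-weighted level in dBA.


Given values:
  SPL = 52.6 dB
  A-weighting at 63 Hz = -26.2 dB
Formula: L_A = SPL + A_weight
L_A = 52.6 + (-26.2)
L_A = 26.4

26.4 dBA


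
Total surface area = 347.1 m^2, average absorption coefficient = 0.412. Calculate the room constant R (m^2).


Given values:
  S = 347.1 m^2, alpha = 0.412
Formula: R = S * alpha / (1 - alpha)
Numerator: 347.1 * 0.412 = 143.0052
Denominator: 1 - 0.412 = 0.588
R = 143.0052 / 0.588 = 243.21

243.21 m^2


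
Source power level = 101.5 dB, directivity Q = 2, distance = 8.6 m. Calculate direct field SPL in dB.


Given values:
  Lw = 101.5 dB, Q = 2, r = 8.6 m
Formula: SPL = Lw + 10 * log10(Q / (4 * pi * r^2))
Compute 4 * pi * r^2 = 4 * pi * 8.6^2 = 929.4088
Compute Q / denom = 2 / 929.4088 = 0.00215191
Compute 10 * log10(0.00215191) = -26.6718
SPL = 101.5 + (-26.6718) = 74.83

74.83 dB


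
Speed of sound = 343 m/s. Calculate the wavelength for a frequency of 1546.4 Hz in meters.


Given values:
  c = 343 m/s, f = 1546.4 Hz
Formula: lambda = c / f
lambda = 343 / 1546.4
lambda = 0.2218

0.2218 m


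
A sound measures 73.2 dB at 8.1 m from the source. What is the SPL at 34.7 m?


Given values:
  SPL1 = 73.2 dB, r1 = 8.1 m, r2 = 34.7 m
Formula: SPL2 = SPL1 - 20 * log10(r2 / r1)
Compute ratio: r2 / r1 = 34.7 / 8.1 = 4.284
Compute log10: log10(4.284) = 0.631849
Compute drop: 20 * 0.631849 = 12.637
SPL2 = 73.2 - 12.637 = 60.56

60.56 dB


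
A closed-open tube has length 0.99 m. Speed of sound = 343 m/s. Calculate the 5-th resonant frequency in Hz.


Given values:
  Tube type: closed-open, L = 0.99 m, c = 343 m/s, n = 5
Formula: f_n = (2n - 1) * c / (4 * L)
Compute 2n - 1 = 2*5 - 1 = 9
Compute 4 * L = 4 * 0.99 = 3.96
f = 9 * 343 / 3.96
f = 779.55

779.55 Hz


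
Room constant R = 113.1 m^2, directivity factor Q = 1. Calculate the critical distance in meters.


Given values:
  R = 113.1 m^2, Q = 1
Formula: d_c = 0.141 * sqrt(Q * R)
Compute Q * R = 1 * 113.1 = 113.1
Compute sqrt(113.1) = 10.6348
d_c = 0.141 * 10.6348 = 1.5

1.5 m


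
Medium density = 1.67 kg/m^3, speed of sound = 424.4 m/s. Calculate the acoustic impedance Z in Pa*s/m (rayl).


Given values:
  rho = 1.67 kg/m^3
  c = 424.4 m/s
Formula: Z = rho * c
Z = 1.67 * 424.4
Z = 708.75

708.75 rayl


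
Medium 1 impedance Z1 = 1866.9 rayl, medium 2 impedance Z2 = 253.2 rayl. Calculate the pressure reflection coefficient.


Given values:
  Z1 = 1866.9 rayl, Z2 = 253.2 rayl
Formula: R = (Z2 - Z1) / (Z2 + Z1)
Numerator: Z2 - Z1 = 253.2 - 1866.9 = -1613.7
Denominator: Z2 + Z1 = 253.2 + 1866.9 = 2120.1
R = -1613.7 / 2120.1 = -0.7611

-0.7611


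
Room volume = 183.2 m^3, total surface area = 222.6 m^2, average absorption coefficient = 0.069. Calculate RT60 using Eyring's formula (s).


Given values:
  V = 183.2 m^3, S = 222.6 m^2, alpha = 0.069
Formula: RT60 = 0.161 * V / (-S * ln(1 - alpha))
Compute ln(1 - 0.069) = ln(0.931) = -0.071496
Denominator: -222.6 * -0.071496 = 15.915
Numerator: 0.161 * 183.2 = 29.4952
RT60 = 29.4952 / 15.915 = 1.853

1.853 s


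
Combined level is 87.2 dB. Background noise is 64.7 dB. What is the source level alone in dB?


Given values:
  L_total = 87.2 dB, L_bg = 64.7 dB
Formula: L_source = 10 * log10(10^(L_total/10) - 10^(L_bg/10))
Convert to linear:
  10^(87.2/10) = 524807460.2498
  10^(64.7/10) = 2951209.2267
Difference: 524807460.2498 - 2951209.2267 = 521856251.0231
L_source = 10 * log10(521856251.0231) = 87.18

87.18 dB


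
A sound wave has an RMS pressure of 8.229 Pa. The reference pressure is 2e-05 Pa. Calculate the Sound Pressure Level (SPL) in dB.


Given values:
  p = 8.229 Pa
  p_ref = 2e-05 Pa
Formula: SPL = 20 * log10(p / p_ref)
Compute ratio: p / p_ref = 8.229 / 2e-05 = 411450
Compute log10: log10(411450) = 5.614317
Multiply: SPL = 20 * 5.614317 = 112.29

112.29 dB


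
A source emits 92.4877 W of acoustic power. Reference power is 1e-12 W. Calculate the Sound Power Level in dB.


Given values:
  W = 92.4877 W
  W_ref = 1e-12 W
Formula: SWL = 10 * log10(W / W_ref)
Compute ratio: W / W_ref = 92487700000000
Compute log10: log10(92487700000000) = 13.966084
Multiply: SWL = 10 * 13.966084 = 139.66

139.66 dB


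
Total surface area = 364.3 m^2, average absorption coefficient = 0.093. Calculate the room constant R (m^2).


Given values:
  S = 364.3 m^2, alpha = 0.093
Formula: R = S * alpha / (1 - alpha)
Numerator: 364.3 * 0.093 = 33.8799
Denominator: 1 - 0.093 = 0.907
R = 33.8799 / 0.907 = 37.35

37.35 m^2


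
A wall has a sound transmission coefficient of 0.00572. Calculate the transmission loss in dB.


Given values:
  tau = 0.00572
Formula: TL = 10 * log10(1 / tau)
Compute 1 / tau = 1 / 0.00572 = 174.8252
Compute log10(174.8252) = 2.242604
TL = 10 * 2.242604 = 22.43

22.43 dB


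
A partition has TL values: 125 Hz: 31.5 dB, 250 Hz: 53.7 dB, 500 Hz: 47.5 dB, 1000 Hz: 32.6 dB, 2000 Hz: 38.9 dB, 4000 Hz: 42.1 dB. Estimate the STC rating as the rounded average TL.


Given TL values at each frequency:
  125 Hz: 31.5 dB
  250 Hz: 53.7 dB
  500 Hz: 47.5 dB
  1000 Hz: 32.6 dB
  2000 Hz: 38.9 dB
  4000 Hz: 42.1 dB
Formula: STC ~ round(average of TL values)
Sum = 31.5 + 53.7 + 47.5 + 32.6 + 38.9 + 42.1 = 246.3
Average = 246.3 / 6 = 41.05
Rounded: 41

41


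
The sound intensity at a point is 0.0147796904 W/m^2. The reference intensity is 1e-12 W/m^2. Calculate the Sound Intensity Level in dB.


Given values:
  I = 0.0147796904 W/m^2
  I_ref = 1e-12 W/m^2
Formula: SIL = 10 * log10(I / I_ref)
Compute ratio: I / I_ref = 14779690400
Compute log10: log10(14779690400) = 10.169665
Multiply: SIL = 10 * 10.169665 = 101.7

101.7 dB


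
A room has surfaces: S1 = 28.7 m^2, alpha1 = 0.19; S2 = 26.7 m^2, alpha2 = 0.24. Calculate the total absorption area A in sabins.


Given surfaces:
  Surface 1: 28.7 * 0.19 = 5.453
  Surface 2: 26.7 * 0.24 = 6.408
Formula: A = sum(Si * alpha_i)
A = 5.453 + 6.408
A = 11.86

11.86 sabins


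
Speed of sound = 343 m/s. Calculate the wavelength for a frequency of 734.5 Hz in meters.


Given values:
  c = 343 m/s, f = 734.5 Hz
Formula: lambda = c / f
lambda = 343 / 734.5
lambda = 0.467

0.467 m


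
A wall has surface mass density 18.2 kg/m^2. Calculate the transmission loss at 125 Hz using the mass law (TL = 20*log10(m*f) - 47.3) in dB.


Given values:
  m = 18.2 kg/m^2, f = 125 Hz
Formula: TL = 20 * log10(m * f) - 47.3
Compute m * f = 18.2 * 125 = 2275.0
Compute log10(2275.0) = 3.356981
Compute 20 * 3.356981 = 67.1396
TL = 67.1396 - 47.3 = 19.84

19.84 dB


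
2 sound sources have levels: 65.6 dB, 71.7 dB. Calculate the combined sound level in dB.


Formula: L_total = 10 * log10( sum(10^(Li/10)) )
  Source 1: 10^(65.6/10) = 3630780.5477
  Source 2: 10^(71.7/10) = 14791083.8817
Sum of linear values = 18421864.4294
L_total = 10 * log10(18421864.4294) = 72.65

72.65 dB


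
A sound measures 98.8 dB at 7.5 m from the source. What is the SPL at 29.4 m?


Given values:
  SPL1 = 98.8 dB, r1 = 7.5 m, r2 = 29.4 m
Formula: SPL2 = SPL1 - 20 * log10(r2 / r1)
Compute ratio: r2 / r1 = 29.4 / 7.5 = 3.92
Compute log10: log10(3.92) = 0.593286
Compute drop: 20 * 0.593286 = 11.8657
SPL2 = 98.8 - 11.8657 = 86.93

86.93 dB


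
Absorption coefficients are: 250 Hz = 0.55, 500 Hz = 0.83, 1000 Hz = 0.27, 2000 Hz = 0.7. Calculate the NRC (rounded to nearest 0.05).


Given values:
  a_250 = 0.55, a_500 = 0.83
  a_1000 = 0.27, a_2000 = 0.7
Formula: NRC = (a250 + a500 + a1000 + a2000) / 4
Sum = 0.55 + 0.83 + 0.27 + 0.7 = 2.35
NRC = 2.35 / 4 = 0.5875
Rounded to nearest 0.05: 0.6

0.6


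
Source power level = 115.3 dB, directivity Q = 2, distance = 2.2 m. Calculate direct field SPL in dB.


Given values:
  Lw = 115.3 dB, Q = 2, r = 2.2 m
Formula: SPL = Lw + 10 * log10(Q / (4 * pi * r^2))
Compute 4 * pi * r^2 = 4 * pi * 2.2^2 = 60.8212
Compute Q / denom = 2 / 60.8212 = 0.03288327
Compute 10 * log10(0.03288327) = -14.8303
SPL = 115.3 + (-14.8303) = 100.47

100.47 dB


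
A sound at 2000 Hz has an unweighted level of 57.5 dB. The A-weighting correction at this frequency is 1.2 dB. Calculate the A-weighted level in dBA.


Given values:
  SPL = 57.5 dB
  A-weighting at 2000 Hz = 1.2 dB
Formula: L_A = SPL + A_weight
L_A = 57.5 + (1.2)
L_A = 58.7

58.7 dBA


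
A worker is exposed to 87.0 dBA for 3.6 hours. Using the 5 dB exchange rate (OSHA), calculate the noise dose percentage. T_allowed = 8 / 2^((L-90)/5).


Given values:
  L = 87.0 dBA, T = 3.6 hours
Formula: T_allowed = 8 / 2^((L - 90) / 5)
Compute exponent: (87.0 - 90) / 5 = -0.6
Compute 2^(-0.6) = 0.659754
T_allowed = 8 / 0.659754 = 12.125732 hours
Dose = (T / T_allowed) * 100
Dose = (3.6 / 12.125732) * 100 = 29.69

29.69 %


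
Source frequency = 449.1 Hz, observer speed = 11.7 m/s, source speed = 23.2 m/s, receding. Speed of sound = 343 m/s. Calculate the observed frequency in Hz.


Given values:
  f_s = 449.1 Hz, v_o = 11.7 m/s, v_s = 23.2 m/s
  Direction: receding
Formula: f_o = f_s * (c - v_o) / (c + v_s)
Numerator: c - v_o = 343 - 11.7 = 331.3
Denominator: c + v_s = 343 + 23.2 = 366.2
f_o = 449.1 * 331.3 / 366.2 = 406.3

406.3 Hz


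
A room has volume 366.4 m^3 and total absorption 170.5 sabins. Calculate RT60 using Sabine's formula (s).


Given values:
  V = 366.4 m^3
  A = 170.5 sabins
Formula: RT60 = 0.161 * V / A
Numerator: 0.161 * 366.4 = 58.9904
RT60 = 58.9904 / 170.5 = 0.346

0.346 s


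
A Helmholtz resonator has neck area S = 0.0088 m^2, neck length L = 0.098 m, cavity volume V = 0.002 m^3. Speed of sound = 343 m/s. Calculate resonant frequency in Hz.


Given values:
  S = 0.0088 m^2, L = 0.098 m, V = 0.002 m^3, c = 343 m/s
Formula: f = (c / (2*pi)) * sqrt(S / (V * L))
Compute V * L = 0.002 * 0.098 = 0.000196
Compute S / (V * L) = 0.0088 / 0.000196 = 44.898
Compute sqrt(44.898) = 6.700597
Compute c / (2*pi) = 343 / 6.283185 = 54.590148
f = 54.590148 * 6.700597 = 365.79

365.79 Hz


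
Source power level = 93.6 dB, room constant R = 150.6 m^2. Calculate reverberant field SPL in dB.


Given values:
  Lw = 93.6 dB, R = 150.6 m^2
Formula: SPL = Lw + 10 * log10(4 / R)
Compute 4 / R = 4 / 150.6 = 0.02656
Compute 10 * log10(0.02656) = -15.7577
SPL = 93.6 + (-15.7577) = 77.84

77.84 dB


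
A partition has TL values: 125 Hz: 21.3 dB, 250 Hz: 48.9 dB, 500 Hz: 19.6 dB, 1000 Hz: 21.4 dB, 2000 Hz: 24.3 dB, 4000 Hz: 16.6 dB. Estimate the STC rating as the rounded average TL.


Given TL values at each frequency:
  125 Hz: 21.3 dB
  250 Hz: 48.9 dB
  500 Hz: 19.6 dB
  1000 Hz: 21.4 dB
  2000 Hz: 24.3 dB
  4000 Hz: 16.6 dB
Formula: STC ~ round(average of TL values)
Sum = 21.3 + 48.9 + 19.6 + 21.4 + 24.3 + 16.6 = 152.1
Average = 152.1 / 6 = 25.35
Rounded: 25

25


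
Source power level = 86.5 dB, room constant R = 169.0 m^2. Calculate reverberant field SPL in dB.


Given values:
  Lw = 86.5 dB, R = 169.0 m^2
Formula: SPL = Lw + 10 * log10(4 / R)
Compute 4 / R = 4 / 169.0 = 0.023669
Compute 10 * log10(0.023669) = -16.2582
SPL = 86.5 + (-16.2582) = 70.24

70.24 dB


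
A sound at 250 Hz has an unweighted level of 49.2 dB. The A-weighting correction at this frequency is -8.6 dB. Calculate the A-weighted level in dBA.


Given values:
  SPL = 49.2 dB
  A-weighting at 250 Hz = -8.6 dB
Formula: L_A = SPL + A_weight
L_A = 49.2 + (-8.6)
L_A = 40.6

40.6 dBA


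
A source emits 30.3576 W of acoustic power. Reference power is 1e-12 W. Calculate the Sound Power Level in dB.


Given values:
  W = 30.3576 W
  W_ref = 1e-12 W
Formula: SWL = 10 * log10(W / W_ref)
Compute ratio: W / W_ref = 30357600000000
Compute log10: log10(30357600000000) = 13.482267
Multiply: SWL = 10 * 13.482267 = 134.82

134.82 dB


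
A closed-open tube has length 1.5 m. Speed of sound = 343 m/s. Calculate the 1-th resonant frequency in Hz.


Given values:
  Tube type: closed-open, L = 1.5 m, c = 343 m/s, n = 1
Formula: f_n = (2n - 1) * c / (4 * L)
Compute 2n - 1 = 2*1 - 1 = 1
Compute 4 * L = 4 * 1.5 = 6.0
f = 1 * 343 / 6.0
f = 57.17

57.17 Hz


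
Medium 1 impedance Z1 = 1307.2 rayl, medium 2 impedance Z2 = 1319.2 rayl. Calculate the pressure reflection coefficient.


Given values:
  Z1 = 1307.2 rayl, Z2 = 1319.2 rayl
Formula: R = (Z2 - Z1) / (Z2 + Z1)
Numerator: Z2 - Z1 = 1319.2 - 1307.2 = 12.0
Denominator: Z2 + Z1 = 1319.2 + 1307.2 = 2626.4
R = 12.0 / 2626.4 = 0.0046

0.0046


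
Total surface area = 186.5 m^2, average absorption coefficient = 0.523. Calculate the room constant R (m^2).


Given values:
  S = 186.5 m^2, alpha = 0.523
Formula: R = S * alpha / (1 - alpha)
Numerator: 186.5 * 0.523 = 97.5395
Denominator: 1 - 0.523 = 0.477
R = 97.5395 / 0.477 = 204.49

204.49 m^2


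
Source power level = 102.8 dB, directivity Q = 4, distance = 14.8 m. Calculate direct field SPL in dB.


Given values:
  Lw = 102.8 dB, Q = 4, r = 14.8 m
Formula: SPL = Lw + 10 * log10(Q / (4 * pi * r^2))
Compute 4 * pi * r^2 = 4 * pi * 14.8^2 = 2752.5378
Compute Q / denom = 4 / 2752.5378 = 0.0014532
Compute 10 * log10(0.0014532) = -28.3767
SPL = 102.8 + (-28.3767) = 74.42

74.42 dB


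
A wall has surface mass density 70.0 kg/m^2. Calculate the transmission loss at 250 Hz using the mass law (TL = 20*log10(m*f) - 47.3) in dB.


Given values:
  m = 70.0 kg/m^2, f = 250 Hz
Formula: TL = 20 * log10(m * f) - 47.3
Compute m * f = 70.0 * 250 = 17500.0
Compute log10(17500.0) = 4.243038
Compute 20 * 4.243038 = 84.8608
TL = 84.8608 - 47.3 = 37.56

37.56 dB


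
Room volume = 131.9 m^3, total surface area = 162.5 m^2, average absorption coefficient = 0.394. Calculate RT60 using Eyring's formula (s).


Given values:
  V = 131.9 m^3, S = 162.5 m^2, alpha = 0.394
Formula: RT60 = 0.161 * V / (-S * ln(1 - alpha))
Compute ln(1 - 0.394) = ln(0.606) = -0.500875
Denominator: -162.5 * -0.500875 = 81.3922
Numerator: 0.161 * 131.9 = 21.2359
RT60 = 21.2359 / 81.3922 = 0.261

0.261 s


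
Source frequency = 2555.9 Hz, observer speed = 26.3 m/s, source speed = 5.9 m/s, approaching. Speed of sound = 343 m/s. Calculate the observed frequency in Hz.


Given values:
  f_s = 2555.9 Hz, v_o = 26.3 m/s, v_s = 5.9 m/s
  Direction: approaching
Formula: f_o = f_s * (c + v_o) / (c - v_s)
Numerator: c + v_o = 343 + 26.3 = 369.3
Denominator: c - v_s = 343 - 5.9 = 337.1
f_o = 2555.9 * 369.3 / 337.1 = 2800.04

2800.04 Hz


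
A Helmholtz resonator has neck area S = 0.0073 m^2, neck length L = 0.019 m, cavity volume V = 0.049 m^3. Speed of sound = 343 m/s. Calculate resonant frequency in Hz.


Given values:
  S = 0.0073 m^2, L = 0.019 m, V = 0.049 m^3, c = 343 m/s
Formula: f = (c / (2*pi)) * sqrt(S / (V * L))
Compute V * L = 0.049 * 0.019 = 0.000931
Compute S / (V * L) = 0.0073 / 0.000931 = 7.841
Compute sqrt(7.841) = 2.800179
Compute c / (2*pi) = 343 / 6.283185 = 54.590148
f = 54.590148 * 2.800179 = 152.86

152.86 Hz


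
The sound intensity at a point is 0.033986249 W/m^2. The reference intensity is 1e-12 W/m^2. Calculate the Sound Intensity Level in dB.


Given values:
  I = 0.033986249 W/m^2
  I_ref = 1e-12 W/m^2
Formula: SIL = 10 * log10(I / I_ref)
Compute ratio: I / I_ref = 33986249000
Compute log10: log10(33986249000) = 10.531303
Multiply: SIL = 10 * 10.531303 = 105.31

105.31 dB


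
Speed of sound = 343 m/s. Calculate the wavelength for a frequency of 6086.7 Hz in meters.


Given values:
  c = 343 m/s, f = 6086.7 Hz
Formula: lambda = c / f
lambda = 343 / 6086.7
lambda = 0.0564

0.0564 m


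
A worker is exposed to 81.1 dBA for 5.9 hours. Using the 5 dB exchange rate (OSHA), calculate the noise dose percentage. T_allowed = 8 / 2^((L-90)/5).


Given values:
  L = 81.1 dBA, T = 5.9 hours
Formula: T_allowed = 8 / 2^((L - 90) / 5)
Compute exponent: (81.1 - 90) / 5 = -1.78
Compute 2^(-1.78) = 0.291183
T_allowed = 8 / 0.291183 = 27.474131 hours
Dose = (T / T_allowed) * 100
Dose = (5.9 / 27.474131) * 100 = 21.47

21.47 %


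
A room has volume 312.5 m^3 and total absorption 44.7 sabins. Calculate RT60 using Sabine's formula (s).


Given values:
  V = 312.5 m^3
  A = 44.7 sabins
Formula: RT60 = 0.161 * V / A
Numerator: 0.161 * 312.5 = 50.3125
RT60 = 50.3125 / 44.7 = 1.126

1.126 s


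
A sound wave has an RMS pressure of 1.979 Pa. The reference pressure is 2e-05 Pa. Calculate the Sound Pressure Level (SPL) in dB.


Given values:
  p = 1.979 Pa
  p_ref = 2e-05 Pa
Formula: SPL = 20 * log10(p / p_ref)
Compute ratio: p / p_ref = 1.979 / 2e-05 = 98950
Compute log10: log10(98950) = 4.995416
Multiply: SPL = 20 * 4.995416 = 99.91

99.91 dB


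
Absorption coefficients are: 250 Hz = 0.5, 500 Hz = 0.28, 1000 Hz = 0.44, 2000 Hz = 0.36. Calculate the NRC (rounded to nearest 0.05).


Given values:
  a_250 = 0.5, a_500 = 0.28
  a_1000 = 0.44, a_2000 = 0.36
Formula: NRC = (a250 + a500 + a1000 + a2000) / 4
Sum = 0.5 + 0.28 + 0.44 + 0.36 = 1.58
NRC = 1.58 / 4 = 0.395
Rounded to nearest 0.05: 0.4

0.4


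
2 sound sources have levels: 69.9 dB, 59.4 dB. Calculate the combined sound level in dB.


Formula: L_total = 10 * log10( sum(10^(Li/10)) )
  Source 1: 10^(69.9/10) = 9772372.2096
  Source 2: 10^(59.4/10) = 870963.59
Sum of linear values = 10643335.7996
L_total = 10 * log10(10643335.7996) = 70.27

70.27 dB


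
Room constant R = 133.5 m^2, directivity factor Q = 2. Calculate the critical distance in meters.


Given values:
  R = 133.5 m^2, Q = 2
Formula: d_c = 0.141 * sqrt(Q * R)
Compute Q * R = 2 * 133.5 = 267.0
Compute sqrt(267.0) = 16.3401
d_c = 0.141 * 16.3401 = 2.304

2.304 m


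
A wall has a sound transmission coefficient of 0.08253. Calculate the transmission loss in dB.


Given values:
  tau = 0.08253
Formula: TL = 10 * log10(1 / tau)
Compute 1 / tau = 1 / 0.08253 = 12.1168
Compute log10(12.1168) = 1.083388
TL = 10 * 1.083388 = 10.83

10.83 dB


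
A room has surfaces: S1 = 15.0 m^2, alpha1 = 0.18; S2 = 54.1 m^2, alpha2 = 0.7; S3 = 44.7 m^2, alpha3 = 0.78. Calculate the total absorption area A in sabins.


Given surfaces:
  Surface 1: 15.0 * 0.18 = 2.7
  Surface 2: 54.1 * 0.7 = 37.87
  Surface 3: 44.7 * 0.78 = 34.866
Formula: A = sum(Si * alpha_i)
A = 2.7 + 37.87 + 34.866
A = 75.44

75.44 sabins


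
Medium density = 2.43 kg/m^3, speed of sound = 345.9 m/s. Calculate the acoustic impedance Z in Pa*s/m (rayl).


Given values:
  rho = 2.43 kg/m^3
  c = 345.9 m/s
Formula: Z = rho * c
Z = 2.43 * 345.9
Z = 840.54

840.54 rayl


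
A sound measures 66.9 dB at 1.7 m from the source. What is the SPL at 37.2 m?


Given values:
  SPL1 = 66.9 dB, r1 = 1.7 m, r2 = 37.2 m
Formula: SPL2 = SPL1 - 20 * log10(r2 / r1)
Compute ratio: r2 / r1 = 37.2 / 1.7 = 21.8824
Compute log10: log10(21.8824) = 1.340095
Compute drop: 20 * 1.340095 = 26.8019
SPL2 = 66.9 - 26.8019 = 40.1

40.1 dB


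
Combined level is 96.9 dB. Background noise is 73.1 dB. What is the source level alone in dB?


Given values:
  L_total = 96.9 dB, L_bg = 73.1 dB
Formula: L_source = 10 * log10(10^(L_total/10) - 10^(L_bg/10))
Convert to linear:
  10^(96.9/10) = 4897788193.6845
  10^(73.1/10) = 20417379.4467
Difference: 4897788193.6845 - 20417379.4467 = 4877370814.2378
L_source = 10 * log10(4877370814.2378) = 96.88

96.88 dB


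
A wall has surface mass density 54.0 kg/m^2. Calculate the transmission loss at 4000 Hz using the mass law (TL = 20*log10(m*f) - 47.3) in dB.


Given values:
  m = 54.0 kg/m^2, f = 4000 Hz
Formula: TL = 20 * log10(m * f) - 47.3
Compute m * f = 54.0 * 4000 = 216000.0
Compute log10(216000.0) = 5.334454
Compute 20 * 5.334454 = 106.6891
TL = 106.6891 - 47.3 = 59.39

59.39 dB


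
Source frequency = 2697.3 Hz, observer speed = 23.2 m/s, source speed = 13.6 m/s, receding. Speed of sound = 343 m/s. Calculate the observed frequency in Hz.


Given values:
  f_s = 2697.3 Hz, v_o = 23.2 m/s, v_s = 13.6 m/s
  Direction: receding
Formula: f_o = f_s * (c - v_o) / (c + v_s)
Numerator: c - v_o = 343 - 23.2 = 319.8
Denominator: c + v_s = 343 + 13.6 = 356.6
f_o = 2697.3 * 319.8 / 356.6 = 2418.95

2418.95 Hz


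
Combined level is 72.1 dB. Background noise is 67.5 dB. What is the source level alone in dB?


Given values:
  L_total = 72.1 dB, L_bg = 67.5 dB
Formula: L_source = 10 * log10(10^(L_total/10) - 10^(L_bg/10))
Convert to linear:
  10^(72.1/10) = 16218100.9736
  10^(67.5/10) = 5623413.2519
Difference: 16218100.9736 - 5623413.2519 = 10594687.7217
L_source = 10 * log10(10594687.7217) = 70.25

70.25 dB


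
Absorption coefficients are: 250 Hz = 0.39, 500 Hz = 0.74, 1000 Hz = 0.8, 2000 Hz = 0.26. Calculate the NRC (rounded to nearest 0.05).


Given values:
  a_250 = 0.39, a_500 = 0.74
  a_1000 = 0.8, a_2000 = 0.26
Formula: NRC = (a250 + a500 + a1000 + a2000) / 4
Sum = 0.39 + 0.74 + 0.8 + 0.26 = 2.19
NRC = 2.19 / 4 = 0.5475
Rounded to nearest 0.05: 0.55

0.55


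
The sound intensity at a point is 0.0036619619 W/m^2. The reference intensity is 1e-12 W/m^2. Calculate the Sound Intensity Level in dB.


Given values:
  I = 0.0036619619 W/m^2
  I_ref = 1e-12 W/m^2
Formula: SIL = 10 * log10(I / I_ref)
Compute ratio: I / I_ref = 3661961900
Compute log10: log10(3661961900) = 9.563714
Multiply: SIL = 10 * 9.563714 = 95.64

95.64 dB


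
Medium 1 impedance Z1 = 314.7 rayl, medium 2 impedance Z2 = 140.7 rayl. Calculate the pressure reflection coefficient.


Given values:
  Z1 = 314.7 rayl, Z2 = 140.7 rayl
Formula: R = (Z2 - Z1) / (Z2 + Z1)
Numerator: Z2 - Z1 = 140.7 - 314.7 = -174.0
Denominator: Z2 + Z1 = 140.7 + 314.7 = 455.4
R = -174.0 / 455.4 = -0.3821

-0.3821


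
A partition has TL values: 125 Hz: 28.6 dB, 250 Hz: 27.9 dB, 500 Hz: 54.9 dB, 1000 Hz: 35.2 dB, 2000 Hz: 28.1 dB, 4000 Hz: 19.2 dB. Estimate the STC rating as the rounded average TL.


Given TL values at each frequency:
  125 Hz: 28.6 dB
  250 Hz: 27.9 dB
  500 Hz: 54.9 dB
  1000 Hz: 35.2 dB
  2000 Hz: 28.1 dB
  4000 Hz: 19.2 dB
Formula: STC ~ round(average of TL values)
Sum = 28.6 + 27.9 + 54.9 + 35.2 + 28.1 + 19.2 = 193.9
Average = 193.9 / 6 = 32.32
Rounded: 32

32


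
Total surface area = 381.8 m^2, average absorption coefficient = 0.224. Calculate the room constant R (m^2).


Given values:
  S = 381.8 m^2, alpha = 0.224
Formula: R = S * alpha / (1 - alpha)
Numerator: 381.8 * 0.224 = 85.5232
Denominator: 1 - 0.224 = 0.776
R = 85.5232 / 0.776 = 110.21

110.21 m^2


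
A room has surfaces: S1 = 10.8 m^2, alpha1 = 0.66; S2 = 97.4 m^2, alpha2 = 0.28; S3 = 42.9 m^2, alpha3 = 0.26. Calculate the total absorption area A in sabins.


Given surfaces:
  Surface 1: 10.8 * 0.66 = 7.128
  Surface 2: 97.4 * 0.28 = 27.272
  Surface 3: 42.9 * 0.26 = 11.154
Formula: A = sum(Si * alpha_i)
A = 7.128 + 27.272 + 11.154
A = 45.55

45.55 sabins


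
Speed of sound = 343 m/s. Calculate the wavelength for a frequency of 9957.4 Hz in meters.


Given values:
  c = 343 m/s, f = 9957.4 Hz
Formula: lambda = c / f
lambda = 343 / 9957.4
lambda = 0.0344

0.0344 m


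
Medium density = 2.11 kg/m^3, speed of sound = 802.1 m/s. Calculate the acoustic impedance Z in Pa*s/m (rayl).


Given values:
  rho = 2.11 kg/m^3
  c = 802.1 m/s
Formula: Z = rho * c
Z = 2.11 * 802.1
Z = 1692.43

1692.43 rayl


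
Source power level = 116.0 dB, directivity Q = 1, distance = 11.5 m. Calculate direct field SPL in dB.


Given values:
  Lw = 116.0 dB, Q = 1, r = 11.5 m
Formula: SPL = Lw + 10 * log10(Q / (4 * pi * r^2))
Compute 4 * pi * r^2 = 4 * pi * 11.5^2 = 1661.9025
Compute Q / denom = 1 / 1661.9025 = 0.00060172
Compute 10 * log10(0.00060172) = -32.2061
SPL = 116.0 + (-32.2061) = 83.79

83.79 dB


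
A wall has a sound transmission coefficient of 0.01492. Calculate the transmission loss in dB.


Given values:
  tau = 0.01492
Formula: TL = 10 * log10(1 / tau)
Compute 1 / tau = 1 / 0.01492 = 67.0241
Compute log10(67.0241) = 1.826231
TL = 10 * 1.826231 = 18.26

18.26 dB


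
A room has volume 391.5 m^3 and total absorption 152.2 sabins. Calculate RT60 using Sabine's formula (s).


Given values:
  V = 391.5 m^3
  A = 152.2 sabins
Formula: RT60 = 0.161 * V / A
Numerator: 0.161 * 391.5 = 63.0315
RT60 = 63.0315 / 152.2 = 0.414

0.414 s


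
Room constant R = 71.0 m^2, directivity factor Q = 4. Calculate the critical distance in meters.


Given values:
  R = 71.0 m^2, Q = 4
Formula: d_c = 0.141 * sqrt(Q * R)
Compute Q * R = 4 * 71.0 = 284.0
Compute sqrt(284.0) = 16.8523
d_c = 0.141 * 16.8523 = 2.376

2.376 m


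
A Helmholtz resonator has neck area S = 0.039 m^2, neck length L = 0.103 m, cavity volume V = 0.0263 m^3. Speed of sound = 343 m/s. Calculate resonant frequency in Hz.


Given values:
  S = 0.039 m^2, L = 0.103 m, V = 0.0263 m^3, c = 343 m/s
Formula: f = (c / (2*pi)) * sqrt(S / (V * L))
Compute V * L = 0.0263 * 0.103 = 0.0027089
Compute S / (V * L) = 0.039 / 0.0027089 = 14.397
Compute sqrt(14.397) = 3.794338
Compute c / (2*pi) = 343 / 6.283185 = 54.590148
f = 54.590148 * 3.794338 = 207.13

207.13 Hz


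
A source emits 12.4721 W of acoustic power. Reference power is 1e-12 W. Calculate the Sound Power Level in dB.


Given values:
  W = 12.4721 W
  W_ref = 1e-12 W
Formula: SWL = 10 * log10(W / W_ref)
Compute ratio: W / W_ref = 12472100000000
Compute log10: log10(12472100000000) = 13.09594
Multiply: SWL = 10 * 13.09594 = 130.96

130.96 dB


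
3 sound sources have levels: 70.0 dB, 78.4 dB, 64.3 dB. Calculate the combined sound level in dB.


Formula: L_total = 10 * log10( sum(10^(Li/10)) )
  Source 1: 10^(70.0/10) = 10000000.0
  Source 2: 10^(78.4/10) = 69183097.0919
  Source 3: 10^(64.3/10) = 2691534.8039
Sum of linear values = 81874631.8958
L_total = 10 * log10(81874631.8958) = 79.13

79.13 dB


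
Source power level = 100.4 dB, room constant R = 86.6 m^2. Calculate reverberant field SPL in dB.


Given values:
  Lw = 100.4 dB, R = 86.6 m^2
Formula: SPL = Lw + 10 * log10(4 / R)
Compute 4 / R = 4 / 86.6 = 0.046189
Compute 10 * log10(0.046189) = -13.3546
SPL = 100.4 + (-13.3546) = 87.05

87.05 dB


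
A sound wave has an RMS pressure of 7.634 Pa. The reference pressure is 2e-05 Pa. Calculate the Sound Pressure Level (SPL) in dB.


Given values:
  p = 7.634 Pa
  p_ref = 2e-05 Pa
Formula: SPL = 20 * log10(p / p_ref)
Compute ratio: p / p_ref = 7.634 / 2e-05 = 381700
Compute log10: log10(381700) = 5.581722
Multiply: SPL = 20 * 5.581722 = 111.63

111.63 dB


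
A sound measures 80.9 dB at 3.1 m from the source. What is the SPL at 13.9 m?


Given values:
  SPL1 = 80.9 dB, r1 = 3.1 m, r2 = 13.9 m
Formula: SPL2 = SPL1 - 20 * log10(r2 / r1)
Compute ratio: r2 / r1 = 13.9 / 3.1 = 4.4839
Compute log10: log10(4.4839) = 0.651656
Compute drop: 20 * 0.651656 = 13.0331
SPL2 = 80.9 - 13.0331 = 67.87

67.87 dB


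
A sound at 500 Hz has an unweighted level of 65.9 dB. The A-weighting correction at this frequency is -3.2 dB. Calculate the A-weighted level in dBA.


Given values:
  SPL = 65.9 dB
  A-weighting at 500 Hz = -3.2 dB
Formula: L_A = SPL + A_weight
L_A = 65.9 + (-3.2)
L_A = 62.7

62.7 dBA


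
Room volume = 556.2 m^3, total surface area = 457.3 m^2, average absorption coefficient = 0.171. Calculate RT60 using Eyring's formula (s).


Given values:
  V = 556.2 m^3, S = 457.3 m^2, alpha = 0.171
Formula: RT60 = 0.161 * V / (-S * ln(1 - alpha))
Compute ln(1 - 0.171) = ln(0.829) = -0.187535
Denominator: -457.3 * -0.187535 = 85.7598
Numerator: 0.161 * 556.2 = 89.5482
RT60 = 89.5482 / 85.7598 = 1.044

1.044 s


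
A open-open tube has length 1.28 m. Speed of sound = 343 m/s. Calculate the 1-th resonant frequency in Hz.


Given values:
  Tube type: open-open, L = 1.28 m, c = 343 m/s, n = 1
Formula: f_n = n * c / (2 * L)
Compute 2 * L = 2 * 1.28 = 2.56
f = 1 * 343 / 2.56
f = 133.98

133.98 Hz


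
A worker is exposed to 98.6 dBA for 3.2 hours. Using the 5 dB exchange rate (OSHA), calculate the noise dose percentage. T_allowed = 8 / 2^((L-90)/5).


Given values:
  L = 98.6 dBA, T = 3.2 hours
Formula: T_allowed = 8 / 2^((L - 90) / 5)
Compute exponent: (98.6 - 90) / 5 = 1.72
Compute 2^(1.72) = 3.294364
T_allowed = 8 / 3.294364 = 2.42839 hours
Dose = (T / T_allowed) * 100
Dose = (3.2 / 2.42839) * 100 = 131.77

131.77 %


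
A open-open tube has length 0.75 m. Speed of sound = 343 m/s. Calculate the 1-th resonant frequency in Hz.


Given values:
  Tube type: open-open, L = 0.75 m, c = 343 m/s, n = 1
Formula: f_n = n * c / (2 * L)
Compute 2 * L = 2 * 0.75 = 1.5
f = 1 * 343 / 1.5
f = 228.67

228.67 Hz


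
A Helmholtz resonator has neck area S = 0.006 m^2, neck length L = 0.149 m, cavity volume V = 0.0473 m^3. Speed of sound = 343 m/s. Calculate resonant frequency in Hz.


Given values:
  S = 0.006 m^2, L = 0.149 m, V = 0.0473 m^3, c = 343 m/s
Formula: f = (c / (2*pi)) * sqrt(S / (V * L))
Compute V * L = 0.0473 * 0.149 = 0.0070477
Compute S / (V * L) = 0.006 / 0.0070477 = 0.8513
Compute sqrt(0.8513) = 0.922659
Compute c / (2*pi) = 343 / 6.283185 = 54.590148
f = 54.590148 * 0.922659 = 50.37

50.37 Hz


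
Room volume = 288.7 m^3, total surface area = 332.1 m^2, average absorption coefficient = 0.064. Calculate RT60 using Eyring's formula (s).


Given values:
  V = 288.7 m^3, S = 332.1 m^2, alpha = 0.064
Formula: RT60 = 0.161 * V / (-S * ln(1 - alpha))
Compute ln(1 - 0.064) = ln(0.936) = -0.06614
Denominator: -332.1 * -0.06614 = 21.9651
Numerator: 0.161 * 288.7 = 46.4807
RT60 = 46.4807 / 21.9651 = 2.116

2.116 s


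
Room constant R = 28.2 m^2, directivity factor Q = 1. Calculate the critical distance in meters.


Given values:
  R = 28.2 m^2, Q = 1
Formula: d_c = 0.141 * sqrt(Q * R)
Compute Q * R = 1 * 28.2 = 28.2
Compute sqrt(28.2) = 5.3104
d_c = 0.141 * 5.3104 = 0.749

0.749 m


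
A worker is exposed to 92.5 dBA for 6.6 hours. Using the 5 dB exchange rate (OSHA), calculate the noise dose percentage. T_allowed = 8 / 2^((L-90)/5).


Given values:
  L = 92.5 dBA, T = 6.6 hours
Formula: T_allowed = 8 / 2^((L - 90) / 5)
Compute exponent: (92.5 - 90) / 5 = 0.5
Compute 2^(0.5) = 1.414214
T_allowed = 8 / 1.414214 = 5.656852 hours
Dose = (T / T_allowed) * 100
Dose = (6.6 / 5.656852) * 100 = 116.67

116.67 %


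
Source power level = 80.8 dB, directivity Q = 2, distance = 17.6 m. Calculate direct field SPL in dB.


Given values:
  Lw = 80.8 dB, Q = 2, r = 17.6 m
Formula: SPL = Lw + 10 * log10(Q / (4 * pi * r^2))
Compute 4 * pi * r^2 = 4 * pi * 17.6^2 = 3892.559
Compute Q / denom = 2 / 3892.559 = 0.0005138
Compute 10 * log10(0.0005138) = -32.8921
SPL = 80.8 + (-32.8921) = 47.91

47.91 dB


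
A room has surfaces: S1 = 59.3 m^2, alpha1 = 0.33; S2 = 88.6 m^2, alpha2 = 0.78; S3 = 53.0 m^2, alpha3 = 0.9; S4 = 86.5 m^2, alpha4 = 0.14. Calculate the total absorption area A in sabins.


Given surfaces:
  Surface 1: 59.3 * 0.33 = 19.569
  Surface 2: 88.6 * 0.78 = 69.108
  Surface 3: 53.0 * 0.9 = 47.7
  Surface 4: 86.5 * 0.14 = 12.11
Formula: A = sum(Si * alpha_i)
A = 19.569 + 69.108 + 47.7 + 12.11
A = 148.49

148.49 sabins


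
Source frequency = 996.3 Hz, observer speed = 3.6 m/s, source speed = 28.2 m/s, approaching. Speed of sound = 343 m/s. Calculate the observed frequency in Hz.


Given values:
  f_s = 996.3 Hz, v_o = 3.6 m/s, v_s = 28.2 m/s
  Direction: approaching
Formula: f_o = f_s * (c + v_o) / (c - v_s)
Numerator: c + v_o = 343 + 3.6 = 346.6
Denominator: c - v_s = 343 - 28.2 = 314.8
f_o = 996.3 * 346.6 / 314.8 = 1096.94

1096.94 Hz


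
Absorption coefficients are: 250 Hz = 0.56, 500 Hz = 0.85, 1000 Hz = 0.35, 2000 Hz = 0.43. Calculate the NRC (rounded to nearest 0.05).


Given values:
  a_250 = 0.56, a_500 = 0.85
  a_1000 = 0.35, a_2000 = 0.43
Formula: NRC = (a250 + a500 + a1000 + a2000) / 4
Sum = 0.56 + 0.85 + 0.35 + 0.43 = 2.19
NRC = 2.19 / 4 = 0.5475
Rounded to nearest 0.05: 0.55

0.55


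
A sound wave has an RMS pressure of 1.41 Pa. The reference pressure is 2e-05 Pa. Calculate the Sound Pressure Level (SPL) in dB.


Given values:
  p = 1.41 Pa
  p_ref = 2e-05 Pa
Formula: SPL = 20 * log10(p / p_ref)
Compute ratio: p / p_ref = 1.41 / 2e-05 = 70500
Compute log10: log10(70500) = 4.848189
Multiply: SPL = 20 * 4.848189 = 96.96

96.96 dB


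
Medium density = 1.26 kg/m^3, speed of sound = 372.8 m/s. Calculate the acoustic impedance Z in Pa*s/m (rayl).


Given values:
  rho = 1.26 kg/m^3
  c = 372.8 m/s
Formula: Z = rho * c
Z = 1.26 * 372.8
Z = 469.73

469.73 rayl


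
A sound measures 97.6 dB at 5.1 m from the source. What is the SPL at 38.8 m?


Given values:
  SPL1 = 97.6 dB, r1 = 5.1 m, r2 = 38.8 m
Formula: SPL2 = SPL1 - 20 * log10(r2 / r1)
Compute ratio: r2 / r1 = 38.8 / 5.1 = 7.6078
Compute log10: log10(7.6078) = 0.881259
Compute drop: 20 * 0.881259 = 17.6252
SPL2 = 97.6 - 17.6252 = 79.97

79.97 dB


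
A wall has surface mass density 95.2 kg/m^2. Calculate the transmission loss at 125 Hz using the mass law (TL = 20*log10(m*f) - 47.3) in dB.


Given values:
  m = 95.2 kg/m^2, f = 125 Hz
Formula: TL = 20 * log10(m * f) - 47.3
Compute m * f = 95.2 * 125 = 11900.0
Compute log10(11900.0) = 4.075547
Compute 20 * 4.075547 = 81.5109
TL = 81.5109 - 47.3 = 34.21

34.21 dB


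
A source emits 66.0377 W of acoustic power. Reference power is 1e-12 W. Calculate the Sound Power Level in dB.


Given values:
  W = 66.0377 W
  W_ref = 1e-12 W
Formula: SWL = 10 * log10(W / W_ref)
Compute ratio: W / W_ref = 66037700000000
Compute log10: log10(66037700000000) = 13.819792
Multiply: SWL = 10 * 13.819792 = 138.2

138.2 dB


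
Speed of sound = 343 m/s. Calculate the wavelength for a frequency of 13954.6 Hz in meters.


Given values:
  c = 343 m/s, f = 13954.6 Hz
Formula: lambda = c / f
lambda = 343 / 13954.6
lambda = 0.0246

0.0246 m


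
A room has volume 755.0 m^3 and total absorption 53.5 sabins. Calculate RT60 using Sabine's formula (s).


Given values:
  V = 755.0 m^3
  A = 53.5 sabins
Formula: RT60 = 0.161 * V / A
Numerator: 0.161 * 755.0 = 121.555
RT60 = 121.555 / 53.5 = 2.272

2.272 s


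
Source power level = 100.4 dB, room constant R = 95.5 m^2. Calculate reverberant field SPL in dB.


Given values:
  Lw = 100.4 dB, R = 95.5 m^2
Formula: SPL = Lw + 10 * log10(4 / R)
Compute 4 / R = 4 / 95.5 = 0.041885
Compute 10 * log10(0.041885) = -13.7794
SPL = 100.4 + (-13.7794) = 86.62

86.62 dB


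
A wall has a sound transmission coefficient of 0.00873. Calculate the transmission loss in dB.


Given values:
  tau = 0.00873
Formula: TL = 10 * log10(1 / tau)
Compute 1 / tau = 1 / 0.00873 = 114.5475
Compute log10(114.5475) = 2.058986
TL = 10 * 2.058986 = 20.59

20.59 dB


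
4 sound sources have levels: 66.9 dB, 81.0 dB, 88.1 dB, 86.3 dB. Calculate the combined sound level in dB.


Formula: L_total = 10 * log10( sum(10^(Li/10)) )
  Source 1: 10^(66.9/10) = 4897788.1937
  Source 2: 10^(81.0/10) = 125892541.1794
  Source 3: 10^(88.1/10) = 645654229.0347
  Source 4: 10^(86.3/10) = 426579518.8016
Sum of linear values = 1203024077.2094
L_total = 10 * log10(1203024077.2094) = 90.8

90.8 dB


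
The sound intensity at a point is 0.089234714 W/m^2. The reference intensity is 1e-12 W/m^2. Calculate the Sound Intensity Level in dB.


Given values:
  I = 0.089234714 W/m^2
  I_ref = 1e-12 W/m^2
Formula: SIL = 10 * log10(I / I_ref)
Compute ratio: I / I_ref = 89234714000
Compute log10: log10(89234714000) = 10.950534
Multiply: SIL = 10 * 10.950534 = 109.51

109.51 dB


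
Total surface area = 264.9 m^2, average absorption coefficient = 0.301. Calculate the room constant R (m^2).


Given values:
  S = 264.9 m^2, alpha = 0.301
Formula: R = S * alpha / (1 - alpha)
Numerator: 264.9 * 0.301 = 79.7349
Denominator: 1 - 0.301 = 0.699
R = 79.7349 / 0.699 = 114.07

114.07 m^2


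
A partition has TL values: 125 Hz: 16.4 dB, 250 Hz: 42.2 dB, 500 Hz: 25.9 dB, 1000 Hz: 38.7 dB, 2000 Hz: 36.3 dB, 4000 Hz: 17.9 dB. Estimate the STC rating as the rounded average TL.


Given TL values at each frequency:
  125 Hz: 16.4 dB
  250 Hz: 42.2 dB
  500 Hz: 25.9 dB
  1000 Hz: 38.7 dB
  2000 Hz: 36.3 dB
  4000 Hz: 17.9 dB
Formula: STC ~ round(average of TL values)
Sum = 16.4 + 42.2 + 25.9 + 38.7 + 36.3 + 17.9 = 177.4
Average = 177.4 / 6 = 29.57
Rounded: 30

30


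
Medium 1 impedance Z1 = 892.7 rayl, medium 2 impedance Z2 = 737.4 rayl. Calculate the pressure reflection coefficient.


Given values:
  Z1 = 892.7 rayl, Z2 = 737.4 rayl
Formula: R = (Z2 - Z1) / (Z2 + Z1)
Numerator: Z2 - Z1 = 737.4 - 892.7 = -155.3
Denominator: Z2 + Z1 = 737.4 + 892.7 = 1630.1
R = -155.3 / 1630.1 = -0.0953

-0.0953


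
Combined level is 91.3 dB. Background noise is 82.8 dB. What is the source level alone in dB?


Given values:
  L_total = 91.3 dB, L_bg = 82.8 dB
Formula: L_source = 10 * log10(10^(L_total/10) - 10^(L_bg/10))
Convert to linear:
  10^(91.3/10) = 1348962882.5917
  10^(82.8/10) = 190546071.7963
Difference: 1348962882.5917 - 190546071.7963 = 1158416810.7954
L_source = 10 * log10(1158416810.7954) = 90.64

90.64 dB


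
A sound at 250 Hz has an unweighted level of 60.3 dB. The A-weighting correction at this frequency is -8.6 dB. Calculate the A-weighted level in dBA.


Given values:
  SPL = 60.3 dB
  A-weighting at 250 Hz = -8.6 dB
Formula: L_A = SPL + A_weight
L_A = 60.3 + (-8.6)
L_A = 51.7

51.7 dBA


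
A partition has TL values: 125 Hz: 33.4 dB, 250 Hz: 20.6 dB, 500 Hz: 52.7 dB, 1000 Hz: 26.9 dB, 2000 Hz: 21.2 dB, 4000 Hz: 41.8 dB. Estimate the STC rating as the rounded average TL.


Given TL values at each frequency:
  125 Hz: 33.4 dB
  250 Hz: 20.6 dB
  500 Hz: 52.7 dB
  1000 Hz: 26.9 dB
  2000 Hz: 21.2 dB
  4000 Hz: 41.8 dB
Formula: STC ~ round(average of TL values)
Sum = 33.4 + 20.6 + 52.7 + 26.9 + 21.2 + 41.8 = 196.6
Average = 196.6 / 6 = 32.77
Rounded: 33

33


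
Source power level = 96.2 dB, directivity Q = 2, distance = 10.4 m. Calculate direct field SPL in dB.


Given values:
  Lw = 96.2 dB, Q = 2, r = 10.4 m
Formula: SPL = Lw + 10 * log10(Q / (4 * pi * r^2))
Compute 4 * pi * r^2 = 4 * pi * 10.4^2 = 1359.1786
Compute Q / denom = 2 / 1359.1786 = 0.00147148
Compute 10 * log10(0.00147148) = -28.3225
SPL = 96.2 + (-28.3225) = 67.88

67.88 dB
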